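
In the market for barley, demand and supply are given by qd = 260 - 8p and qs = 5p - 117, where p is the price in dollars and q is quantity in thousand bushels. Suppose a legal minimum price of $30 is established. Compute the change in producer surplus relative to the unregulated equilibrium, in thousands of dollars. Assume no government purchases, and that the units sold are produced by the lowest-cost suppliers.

In a free market, 260 - 8p = 5p - 117 gives the equilibrium p* = 29, q* = 28.
Because the floor (30) lies above the market-clearing price, it is binding.
At p = 30: qd = 260 - 8·30 = 20 and qs = 5·30 - 117 = 33.
Producer surplus without the control is ½ · (29 - 23.4) · 28 = 78.4.
With the floor, 20 units are sold at 30. The supply price at q = 20 is 27.4, so PS = ½ · [(30 - 23.4) + (30 - 27.4)] · 20 = 92.
Change in producer surplus = 92 - 78.4 = 13.6.

13.6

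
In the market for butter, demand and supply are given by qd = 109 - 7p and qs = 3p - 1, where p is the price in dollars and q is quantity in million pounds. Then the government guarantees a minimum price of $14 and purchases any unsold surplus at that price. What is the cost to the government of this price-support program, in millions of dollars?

420

Without the control the market clears where 109 - 7p = 3p - 1, i.e. p* = 11 and q* = 32.
Since 14 > 11, the floor is binding.
At p = 14: qd = 109 - 7·14 = 11 and qs = 3·14 - 1 = 41.
Surplus = qs - qd = 30.
Government expenditure = surplus × support price = 30 × 14 = 420.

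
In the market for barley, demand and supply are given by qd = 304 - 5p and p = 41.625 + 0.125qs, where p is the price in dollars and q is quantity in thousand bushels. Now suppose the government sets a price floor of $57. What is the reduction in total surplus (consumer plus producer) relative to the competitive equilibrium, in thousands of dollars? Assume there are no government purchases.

260

Rearranging supply gives qs = 8p - 333. In a free market, 304 - 5p = 8p - 333 gives the equilibrium p* = 49, q* = 59.
Because the floor (57) lies above the market-clearing price, it is binding.
At p = 57: qd = 304 - 5·57 = 19 and qs = 8·57 - 333 = 123.
Quantity traded falls to 19. At q = 19 the demand price is (304 - 19)/5 = 57 and the supply price is (333 + 19)/8 = 44.
Deadweight loss = ½ · (57 - 44) · (59 - 19) = ½ · 13 · 40 = 260.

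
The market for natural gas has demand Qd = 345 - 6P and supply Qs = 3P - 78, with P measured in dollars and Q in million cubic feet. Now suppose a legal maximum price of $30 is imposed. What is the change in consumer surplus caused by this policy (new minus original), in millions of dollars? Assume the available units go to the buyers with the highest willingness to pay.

In a free market, 345 - 6P = 3P - 78 gives the equilibrium P* = 47, Q* = 63.
Because the ceiling (30) lies below the market-clearing price, it is binding.
At P = 30: Qd = 345 - 6·30 = 165 and Qs = 3·30 - 78 = 12.
Consumer surplus without the control is ½ · (57.5 - 47) · 63 = 330.75.
With the ceiling, 12 units are sold at 30 (assume they go to the highest-value buyers). The demand price at Q = 12 is 55.5, so CS = ½ · [(57.5 - 30) + (55.5 - 30)] · 12 = 318.
Change in consumer surplus = 318 - 330.75 = -12.75.

-12.75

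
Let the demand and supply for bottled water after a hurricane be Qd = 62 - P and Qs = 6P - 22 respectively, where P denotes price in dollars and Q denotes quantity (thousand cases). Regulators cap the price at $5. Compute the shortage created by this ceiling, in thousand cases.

Without the control the market clears where 62 - P = 6P - 22, i.e. P* = 12 and Q* = 50.
The ceiling of 5 is below the equilibrium price 12, so it binds.
At P = 5: Qd = 62 - 5 = 57 and Qs = 6·5 - 22 = 8.
Shortage = Qd - Qs = 57 - 8 = 49.

49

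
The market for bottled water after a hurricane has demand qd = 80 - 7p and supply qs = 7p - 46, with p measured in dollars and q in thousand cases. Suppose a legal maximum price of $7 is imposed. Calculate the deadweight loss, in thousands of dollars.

Setting quantity demanded equal to quantity supplied, 80 - 7p = 7p - 46, gives p* = 9 and q* = 17.
Since 7 < 9, the ceiling is binding.
At p = 7: qd = 80 - 7·7 = 31 and qs = 7·7 - 46 = 3.
Quantity traded falls to 3. At q = 3 the demand price is (80 - 3)/7 = 11 and the supply price is (46 + 3)/7 = 7.
Deadweight loss = ½ · (11 - 7) · (17 - 3) = ½ · 4 · 14 = 28.

28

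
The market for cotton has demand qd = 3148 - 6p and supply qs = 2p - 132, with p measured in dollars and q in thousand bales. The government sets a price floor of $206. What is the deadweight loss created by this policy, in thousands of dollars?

0

Without the control the market clears where 3148 - 6p = 2p - 132, i.e. p* = 410 and q* = 688.
The floor of 206 is below the equilibrium price 410, so it is not binding; the market clears at p* = 410, q* = 688.
Since the control does not bind, no trades are prevented and deadweight loss is zero.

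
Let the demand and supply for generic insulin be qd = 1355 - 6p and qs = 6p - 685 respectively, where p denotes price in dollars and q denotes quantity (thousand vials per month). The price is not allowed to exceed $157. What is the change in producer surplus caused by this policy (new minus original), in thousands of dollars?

-3848

Without the control the market clears where 1355 - 6p = 6p - 685, i.e. p* = 170 and q* = 335.
Since 157 < 170, the ceiling is binding.
At p = 157: qd = 1355 - 6·157 = 413 and qs = 6·157 - 685 = 257.
Producer surplus without the control is ½ · (170 - 685/6) · 335 = 112225/12.
With the ceiling, producers sell 257 units at 157, so PS = ½ · (157 - 685/6) · 257 = 66049/12.
Change in producer surplus = 66049/12 - 112225/12 = -3848.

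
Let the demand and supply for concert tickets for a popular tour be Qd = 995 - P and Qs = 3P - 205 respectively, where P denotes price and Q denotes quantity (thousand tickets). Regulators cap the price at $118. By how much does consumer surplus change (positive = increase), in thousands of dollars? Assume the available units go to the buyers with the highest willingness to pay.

-121940

In a free market, 995 - P = 3P - 205 gives the equilibrium P* = 300, Q* = 695.
The ceiling of 118 is below the equilibrium price 300, so it binds.
At P = 118: Qd = 995 - 118 = 877 and Qs = 3·118 - 205 = 149.
Consumer surplus without the control is ½ · (995 - 300) · 695 = 241512.5.
With the ceiling, 149 units are sold at 118 (assume they go to the highest-value buyers). The demand price at Q = 149 is 846, so CS = ½ · [(995 - 118) + (846 - 118)] · 149 = 119572.5.
Change in consumer surplus = 119572.5 - 241512.5 = -121940.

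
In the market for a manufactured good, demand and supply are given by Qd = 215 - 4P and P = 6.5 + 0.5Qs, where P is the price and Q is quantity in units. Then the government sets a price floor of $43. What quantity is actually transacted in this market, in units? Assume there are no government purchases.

43

Rearranging supply gives Qs = 2P - 13. In a free market, 215 - 4P = 2P - 13 gives the equilibrium P* = 38, Q* = 63.
The floor of 43 is above the equilibrium price 38, so it binds.
At P = 43: Qd = 215 - 4·43 = 43 and Qs = 2·43 - 13 = 73.
The quantity actually transacted is the short side, demand: 43.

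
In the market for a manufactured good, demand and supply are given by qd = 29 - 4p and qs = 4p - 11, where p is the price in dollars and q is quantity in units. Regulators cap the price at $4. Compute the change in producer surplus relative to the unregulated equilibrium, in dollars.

-7

Without the control the market clears where 29 - 4p = 4p - 11, i.e. p* = 5 and q* = 9.
Because the ceiling (4) lies below the market-clearing price, it is binding.
At p = 4: qd = 29 - 4·4 = 13 and qs = 4·4 - 11 = 5.
Producer surplus without the control is ½ · (5 - 2.75) · 9 = 10.125.
With the ceiling, producers sell 5 units at 4, so PS = ½ · (4 - 2.75) · 5 = 3.125.
Change in producer surplus = 3.125 - 10.125 = -7.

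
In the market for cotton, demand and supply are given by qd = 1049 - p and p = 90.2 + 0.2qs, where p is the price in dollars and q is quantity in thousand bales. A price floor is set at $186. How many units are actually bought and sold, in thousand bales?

799

Rearranging supply gives qs = 5p - 451. Without the control the market clears where 1049 - p = 5p - 451, i.e. p* = 250 and q* = 799.
Since 186 is below p* = 250, the floor does not bind and the free-market outcome prevails.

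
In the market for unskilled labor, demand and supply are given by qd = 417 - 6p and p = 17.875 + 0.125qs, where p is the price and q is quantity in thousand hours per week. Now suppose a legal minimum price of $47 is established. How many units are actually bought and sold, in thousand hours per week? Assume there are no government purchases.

135

Rearranging supply gives qs = 8p - 143. In a free market, 417 - 6p = 8p - 143 gives the equilibrium p* = 40, q* = 177.
The floor of 47 is above the equilibrium price 40, so it binds.
At p = 47: qd = 417 - 6·47 = 135 and qs = 8·47 - 143 = 233.
The quantity actually transacted is the short side, demand: 135.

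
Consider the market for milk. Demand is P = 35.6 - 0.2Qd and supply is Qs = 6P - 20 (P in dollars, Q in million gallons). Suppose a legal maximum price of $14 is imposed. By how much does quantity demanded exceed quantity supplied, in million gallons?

44

Rearranging demand gives Qd = 178 - 5P. Equilibrium: 178 - 5P = 6P - 20, so 198 = 11P and P* = 18, Q* = 88.
Since 14 < 18, the ceiling is binding.
At P = 14: Qd = 178 - 5·14 = 108 and Qs = 6·14 - 20 = 64.
Shortage = Qd - Qs = 108 - 64 = 44.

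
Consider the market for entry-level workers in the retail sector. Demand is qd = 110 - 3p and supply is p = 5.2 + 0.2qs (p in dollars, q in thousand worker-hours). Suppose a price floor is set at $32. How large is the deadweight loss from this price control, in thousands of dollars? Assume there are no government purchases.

540

Rearranging supply gives qs = 5p - 26. Without the control the market clears where 110 - 3p = 5p - 26, i.e. p* = 17 and q* = 59.
The floor of 32 is above the equilibrium price 17, so it binds.
At p = 32: qd = 110 - 3·32 = 14 and qs = 5·32 - 26 = 134.
Quantity traded falls to 14. At q = 14 the demand price is (110 - 14)/3 = 32 and the supply price is (26 + 14)/5 = 8.
Deadweight loss = ½ · (32 - 8) · (59 - 14) = ½ · 24 · 45 = 540.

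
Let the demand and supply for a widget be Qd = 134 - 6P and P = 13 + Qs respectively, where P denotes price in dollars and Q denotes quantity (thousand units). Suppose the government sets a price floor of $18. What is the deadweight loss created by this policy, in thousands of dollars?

Rearranging supply gives Qs = P - 13. In a free market, 134 - 6P = P - 13 gives the equilibrium P* = 21, Q* = 8.
Since 18 is below P* = 21, the floor does not bind and the free-market outcome prevails.
Since the control does not bind, no trades are prevented and deadweight loss is zero.

0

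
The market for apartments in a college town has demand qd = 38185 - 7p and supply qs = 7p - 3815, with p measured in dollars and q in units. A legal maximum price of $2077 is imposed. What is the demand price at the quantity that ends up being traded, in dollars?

3923

Without the control the market clears where 38185 - 7p = 7p - 3815, i.e. p* = 3000 and q* = 17185.
Since 2077 < 3000, the ceiling is binding.
At p = 2077: qd = 38185 - 7·2077 = 23646 and qs = 7·2077 - 3815 = 10724.
Only 10724 units reach the market. On the demand curve, the marginal buyer's willingness to pay at q = 10724 is (38185 - 10724)/7 = 3923.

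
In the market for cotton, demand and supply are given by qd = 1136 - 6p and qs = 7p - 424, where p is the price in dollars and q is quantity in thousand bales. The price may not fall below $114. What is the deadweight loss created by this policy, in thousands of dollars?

0

In a free market, 1136 - 6p = 7p - 424 gives the equilibrium p* = 120, q* = 416.
Since 114 is below p* = 120, the floor does not bind and the free-market outcome prevails.
Since the control does not bind, no trades are prevented and deadweight loss is zero.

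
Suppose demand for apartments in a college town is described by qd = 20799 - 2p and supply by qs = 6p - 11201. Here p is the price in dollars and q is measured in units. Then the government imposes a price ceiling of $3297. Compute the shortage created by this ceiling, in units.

5624

Equilibrium: 20799 - 2p = 6p - 11201, so 32000 = 8p and p* = 4000, q* = 12799.
The ceiling of 3297 is below the equilibrium price 4000, so it binds.
At p = 3297: qd = 20799 - 2·3297 = 14205 and qs = 6·3297 - 11201 = 8581.
Shortage = qd - qs = 14205 - 8581 = 5624.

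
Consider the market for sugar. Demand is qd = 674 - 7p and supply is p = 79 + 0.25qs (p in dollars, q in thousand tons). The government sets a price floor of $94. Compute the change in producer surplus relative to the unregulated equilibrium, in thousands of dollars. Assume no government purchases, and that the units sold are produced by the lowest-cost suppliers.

-34

Rearranging supply gives qs = 4p - 316. Setting quantity demanded equal to quantity supplied, 674 - 7p = 4p - 316, gives p* = 90 and q* = 44.
Because the floor (94) lies above the market-clearing price, it is binding.
At p = 94: qd = 674 - 7·94 = 16 and qs = 4·94 - 316 = 60.
Producer surplus without the control is ½ · (90 - 79) · 44 = 242.
With the floor, 16 units are sold at 94. The supply price at q = 16 is 83, so PS = ½ · [(94 - 79) + (94 - 83)] · 16 = 208.
Change in producer surplus = 208 - 242 = -34.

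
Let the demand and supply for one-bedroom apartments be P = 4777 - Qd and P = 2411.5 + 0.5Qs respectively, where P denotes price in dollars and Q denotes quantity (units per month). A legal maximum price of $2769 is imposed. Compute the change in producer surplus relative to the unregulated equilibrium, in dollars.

-493926

Rearranging demand gives Qd = 4777 - P; rearranging supply gives Qs = 2P - 4823. Setting quantity demanded equal to quantity supplied, 4777 - P = 2P - 4823, gives P* = 3200 and Q* = 1577.
Since 2769 < 3200, the ceiling is binding.
At P = 2769: Qd = 4777 - 2769 = 2008 and Qs = 2·2769 - 4823 = 715.
Producer surplus without the control is ½ · (3200 - 2411.5) · 1577 = 621732.25.
With the ceiling, producers sell 715 units at 2769, so PS = ½ · (2769 - 2411.5) · 715 = 127806.25.
Change in producer surplus = 127806.25 - 621732.25 = -493926.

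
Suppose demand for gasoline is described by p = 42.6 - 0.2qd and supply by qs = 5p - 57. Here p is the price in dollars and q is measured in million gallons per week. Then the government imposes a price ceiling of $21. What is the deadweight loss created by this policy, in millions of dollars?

180

Rearranging demand gives qd = 213 - 5p. Equilibrium: 213 - 5p = 5p - 57, so 270 = 10p and p* = 27, q* = 78.
The ceiling of 21 is below the equilibrium price 27, so it binds.
At p = 21: qd = 213 - 5·21 = 108 and qs = 5·21 - 57 = 48.
Quantity traded falls to 48. At q = 48 the demand price is (213 - 48)/5 = 33 and the supply price is (57 + 48)/5 = 21.
Deadweight loss = ½ · (33 - 21) · (78 - 48) = ½ · 12 · 30 = 180.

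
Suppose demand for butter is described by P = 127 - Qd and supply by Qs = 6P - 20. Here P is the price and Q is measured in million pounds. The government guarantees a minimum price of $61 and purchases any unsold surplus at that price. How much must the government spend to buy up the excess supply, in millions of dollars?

17080

Rearranging demand gives Qd = 127 - P. In a free market, 127 - P = 6P - 20 gives the equilibrium P* = 21, Q* = 106.
Since 61 > 21, the floor is binding.
At P = 61: Qd = 127 - 61 = 66 and Qs = 6·61 - 20 = 346.
Surplus = Qs - Qd = 280.
Government expenditure = surplus × support price = 280 × 61 = 17080.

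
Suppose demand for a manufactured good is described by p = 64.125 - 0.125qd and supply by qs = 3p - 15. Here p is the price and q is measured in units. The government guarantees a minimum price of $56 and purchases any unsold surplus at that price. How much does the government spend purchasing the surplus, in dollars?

4928

Rearranging demand gives qd = 513 - 8p. Equilibrium: 513 - 8p = 3p - 15, so 528 = 11p and p* = 48, q* = 129.
The floor of 56 is above the equilibrium price 48, so it binds.
At p = 56: qd = 513 - 8·56 = 65 and qs = 3·56 - 15 = 153.
Surplus = qs - qd = 88.
Government expenditure = surplus × support price = 88 × 56 = 4928.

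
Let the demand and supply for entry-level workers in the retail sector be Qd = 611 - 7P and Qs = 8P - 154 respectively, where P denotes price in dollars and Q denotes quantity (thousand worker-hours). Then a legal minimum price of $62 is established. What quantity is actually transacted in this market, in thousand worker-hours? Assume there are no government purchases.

In a free market, 611 - 7P = 8P - 154 gives the equilibrium P* = 51, Q* = 254.
Because the floor (62) lies above the market-clearing price, it is binding.
At P = 62: Qd = 611 - 7·62 = 177 and Qs = 8·62 - 154 = 342.
The quantity actually transacted is the short side, demand: 177.

177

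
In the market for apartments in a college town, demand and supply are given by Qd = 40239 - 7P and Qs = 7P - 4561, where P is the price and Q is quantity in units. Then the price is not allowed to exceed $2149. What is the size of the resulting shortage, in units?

Setting quantity demanded equal to quantity supplied, 40239 - 7P = 7P - 4561, gives P* = 3200 and Q* = 17839.
The ceiling of 2149 is below the equilibrium price 3200, so it binds.
At P = 2149: Qd = 40239 - 7·2149 = 25196 and Qs = 7·2149 - 4561 = 10482.
Shortage = Qd - Qs = 25196 - 10482 = 14714.

14714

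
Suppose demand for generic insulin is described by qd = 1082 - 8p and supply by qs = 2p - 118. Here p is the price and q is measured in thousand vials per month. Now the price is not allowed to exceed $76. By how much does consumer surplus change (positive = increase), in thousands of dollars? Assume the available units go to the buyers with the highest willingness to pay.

1012

Without the control the market clears where 1082 - 8p = 2p - 118, i.e. p* = 120 and q* = 122.
Because the ceiling (76) lies below the market-clearing price, it is binding.
At p = 76: qd = 1082 - 8·76 = 474 and qs = 2·76 - 118 = 34.
Consumer surplus without the control is ½ · (135.25 - 120) · 122 = 930.25.
With the ceiling, 34 units are sold at 76 (assume they go to the highest-value buyers). The demand price at q = 34 is 131, so CS = ½ · [(135.25 - 76) + (131 - 76)] · 34 = 1942.25.
Change in consumer surplus = 1942.25 - 930.25 = 1012.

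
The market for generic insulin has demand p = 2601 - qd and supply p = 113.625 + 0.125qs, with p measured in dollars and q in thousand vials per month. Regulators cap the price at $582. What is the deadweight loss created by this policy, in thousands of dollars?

0

Rearranging demand gives qd = 2601 - p; rearranging supply gives qs = 8p - 909. Setting quantity demanded equal to quantity supplied, 2601 - p = 8p - 909, gives p* = 390 and q* = 2211.
The ceiling of 582 is above the equilibrium price 390, so it is not binding; the market clears at p* = 390, q* = 2211.
Since the control does not bind, no trades are prevented and deadweight loss is zero.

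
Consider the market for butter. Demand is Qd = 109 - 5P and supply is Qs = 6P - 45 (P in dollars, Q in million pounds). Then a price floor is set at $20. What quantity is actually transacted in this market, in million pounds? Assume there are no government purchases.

9

Without the control the market clears where 109 - 5P = 6P - 45, i.e. P* = 14 and Q* = 39.
The floor of 20 is above the equilibrium price 14, so it binds.
At P = 20: Qd = 109 - 5·20 = 9 and Qs = 6·20 - 45 = 75.
The quantity actually transacted is the short side, demand: 9.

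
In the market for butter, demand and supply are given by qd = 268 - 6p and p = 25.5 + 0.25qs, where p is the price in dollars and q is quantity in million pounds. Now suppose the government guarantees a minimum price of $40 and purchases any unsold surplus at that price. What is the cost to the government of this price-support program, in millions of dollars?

1200

Rearranging supply gives qs = 4p - 102. Setting quantity demanded equal to quantity supplied, 268 - 6p = 4p - 102, gives p* = 37 and q* = 46.
Because the floor (40) lies above the market-clearing price, it is binding.
At p = 40: qd = 268 - 6·40 = 28 and qs = 4·40 - 102 = 58.
Surplus = qs - qd = 30.
Government expenditure = surplus × support price = 30 × 40 = 1200.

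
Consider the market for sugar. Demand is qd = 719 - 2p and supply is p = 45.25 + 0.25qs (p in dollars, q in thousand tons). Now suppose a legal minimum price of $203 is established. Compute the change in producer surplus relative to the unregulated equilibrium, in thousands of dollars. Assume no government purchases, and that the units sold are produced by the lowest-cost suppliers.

15184.5

Rearranging supply gives qs = 4p - 181. Equilibrium: 719 - 2p = 4p - 181, so 900 = 6p and p* = 150, q* = 419.
Because the floor (203) lies above the market-clearing price, it is binding.
At p = 203: qd = 719 - 2·203 = 313 and qs = 4·203 - 181 = 631.
Producer surplus without the control is ½ · (150 - 45.25) · 419 = 21945.125.
With the floor, 313 units are sold at 203. The supply price at q = 313 is 123.5, so PS = ½ · [(203 - 45.25) + (203 - 123.5)] · 313 = 37129.625.
Change in producer surplus = 37129.625 - 21945.125 = 15184.5.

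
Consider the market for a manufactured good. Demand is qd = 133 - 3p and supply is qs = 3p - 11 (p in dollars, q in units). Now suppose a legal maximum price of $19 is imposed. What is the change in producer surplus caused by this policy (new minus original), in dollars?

-267.5

Setting quantity demanded equal to quantity supplied, 133 - 3p = 3p - 11, gives p* = 24 and q* = 61.
The ceiling of 19 is below the equilibrium price 24, so it binds.
At p = 19: qd = 133 - 3·19 = 76 and qs = 3·19 - 11 = 46.
Producer surplus without the control is ½ · (24 - 11/3) · 61 = 3721/6.
With the ceiling, producers sell 46 units at 19, so PS = ½ · (19 - 11/3) · 46 = 1058/3.
Change in producer surplus = 1058/3 - 3721/6 = -267.5.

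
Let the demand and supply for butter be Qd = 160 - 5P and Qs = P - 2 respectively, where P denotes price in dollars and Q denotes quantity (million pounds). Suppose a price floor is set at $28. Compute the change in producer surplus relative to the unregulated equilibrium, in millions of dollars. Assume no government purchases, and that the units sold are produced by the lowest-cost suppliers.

Setting quantity demanded equal to quantity supplied, 160 - 5P = P - 2, gives P* = 27 and Q* = 25.
Since 28 > 27, the floor is binding.
At P = 28: Qd = 160 - 5·28 = 20 and Qs = 28 - 2 = 26.
Producer surplus without the control is ½ · (27 - 2) · 25 = 312.5.
With the floor, 20 units are sold at 28. The supply price at Q = 20 is 22, so PS = ½ · [(28 - 2) + (28 - 22)] · 20 = 320.
Change in producer surplus = 320 - 312.5 = 7.5.

7.5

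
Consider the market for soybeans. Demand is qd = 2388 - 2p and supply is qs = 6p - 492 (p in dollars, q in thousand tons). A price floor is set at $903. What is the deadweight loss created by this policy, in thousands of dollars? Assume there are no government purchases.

393132

In a free market, 2388 - 2p = 6p - 492 gives the equilibrium p* = 360, q* = 1668.
Since 903 > 360, the floor is binding.
At p = 903: qd = 2388 - 2·903 = 582 and qs = 6·903 - 492 = 4926.
Quantity traded falls to 582. At q = 582 the demand price is (2388 - 582)/2 = 903 and the supply price is (492 + 582)/6 = 179.
Deadweight loss = ½ · (903 - 179) · (1668 - 582) = ½ · 724 · 1086 = 393132.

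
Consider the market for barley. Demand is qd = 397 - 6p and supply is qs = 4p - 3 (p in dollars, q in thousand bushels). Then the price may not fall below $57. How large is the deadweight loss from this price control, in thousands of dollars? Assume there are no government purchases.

Setting quantity demanded equal to quantity supplied, 397 - 6p = 4p - 3, gives p* = 40 and q* = 157.
The floor of 57 is above the equilibrium price 40, so it binds.
At p = 57: qd = 397 - 6·57 = 55 and qs = 4·57 - 3 = 225.
Quantity traded falls to 55. At q = 55 the demand price is (397 - 55)/6 = 57 and the supply price is (3 + 55)/4 = 14.5.
Deadweight loss = ½ · (57 - 14.5) · (157 - 55) = ½ · 42.5 · 102 = 2167.5.

2167.5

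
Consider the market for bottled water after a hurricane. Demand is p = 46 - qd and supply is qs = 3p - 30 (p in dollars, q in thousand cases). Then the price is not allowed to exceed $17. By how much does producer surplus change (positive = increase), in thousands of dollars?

-48

Rearranging demand gives qd = 46 - p. Setting quantity demanded equal to quantity supplied, 46 - p = 3p - 30, gives p* = 19 and q* = 27.
Since 17 < 19, the ceiling is binding.
At p = 17: qd = 46 - 17 = 29 and qs = 3·17 - 30 = 21.
Producer surplus without the control is ½ · (19 - 10) · 27 = 121.5.
With the ceiling, producers sell 21 units at 17, so PS = ½ · (17 - 10) · 21 = 73.5.
Change in producer surplus = 73.5 - 121.5 = -48.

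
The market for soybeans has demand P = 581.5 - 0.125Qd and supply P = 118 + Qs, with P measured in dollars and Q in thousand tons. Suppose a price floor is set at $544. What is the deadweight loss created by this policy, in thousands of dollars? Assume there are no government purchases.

7056

Rearranging demand gives Qd = 4652 - 8P; rearranging supply gives Qs = P - 118. Equilibrium: 4652 - 8P = P - 118, so 4770 = 9P and P* = 530, Q* = 412.
Since 544 > 530, the floor is binding.
At P = 544: Qd = 4652 - 8·544 = 300 and Qs = 544 - 118 = 426.
Quantity traded falls to 300. At Q = 300 the demand price is (4652 - 300)/8 = 544 and the supply price is 118 + 300 = 418.
Deadweight loss = ½ · (544 - 418) · (412 - 300) = ½ · 126 · 112 = 7056.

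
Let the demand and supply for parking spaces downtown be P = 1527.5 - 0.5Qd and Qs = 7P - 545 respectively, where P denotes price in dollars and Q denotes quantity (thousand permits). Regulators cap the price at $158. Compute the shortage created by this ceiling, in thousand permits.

2178

Rearranging demand gives Qd = 3055 - 2P. In a free market, 3055 - 2P = 7P - 545 gives the equilibrium P* = 400, Q* = 2255.
Since 158 < 400, the ceiling is binding.
At P = 158: Qd = 3055 - 2·158 = 2739 and Qs = 7·158 - 545 = 561.
Shortage = Qd - Qs = 2739 - 561 = 2178.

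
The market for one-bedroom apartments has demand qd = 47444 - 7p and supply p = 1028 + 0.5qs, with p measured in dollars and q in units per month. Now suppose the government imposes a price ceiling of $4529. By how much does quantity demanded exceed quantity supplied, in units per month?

8739

Rearranging supply gives qs = 2p - 2056. Setting quantity demanded equal to quantity supplied, 47444 - 7p = 2p - 2056, gives p* = 5500 and q* = 8944.
Because the ceiling (4529) lies below the market-clearing price, it is binding.
At p = 4529: qd = 47444 - 7·4529 = 15741 and qs = 2·4529 - 2056 = 7002.
Shortage = qd - qs = 15741 - 7002 = 8739.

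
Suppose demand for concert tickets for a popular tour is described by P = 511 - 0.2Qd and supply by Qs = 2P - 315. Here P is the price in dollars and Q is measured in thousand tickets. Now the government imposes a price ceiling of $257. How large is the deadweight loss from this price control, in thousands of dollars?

32772.6

Rearranging demand gives Qd = 2555 - 5P. Without the control the market clears where 2555 - 5P = 2P - 315, i.e. P* = 410 and Q* = 505.
The ceiling of 257 is below the equilibrium price 410, so it binds.
At P = 257: Qd = 2555 - 5·257 = 1270 and Qs = 2·257 - 315 = 199.
Quantity traded falls to 199. At Q = 199 the demand price is (2555 - 199)/5 = 471.2 and the supply price is (315 + 199)/2 = 257.
Deadweight loss = ½ · (471.2 - 257) · (505 - 199) = ½ · 214.2 · 306 = 32772.6.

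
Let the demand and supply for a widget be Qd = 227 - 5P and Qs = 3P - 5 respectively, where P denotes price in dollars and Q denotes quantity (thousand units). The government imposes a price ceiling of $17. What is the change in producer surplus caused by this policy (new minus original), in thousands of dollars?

-768

Without the control the market clears where 227 - 5P = 3P - 5, i.e. P* = 29 and Q* = 82.
Because the ceiling (17) lies below the market-clearing price, it is binding.
At P = 17: Qd = 227 - 5·17 = 142 and Qs = 3·17 - 5 = 46.
Producer surplus without the control is ½ · (29 - 5/3) · 82 = 3362/3.
With the ceiling, producers sell 46 units at 17, so PS = ½ · (17 - 5/3) · 46 = 1058/3.
Change in producer surplus = 1058/3 - 3362/3 = -768.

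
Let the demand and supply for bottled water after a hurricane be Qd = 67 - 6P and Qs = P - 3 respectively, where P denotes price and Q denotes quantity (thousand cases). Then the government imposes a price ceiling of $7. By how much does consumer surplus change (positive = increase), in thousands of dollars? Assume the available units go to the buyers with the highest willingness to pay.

11.25

Setting quantity demanded equal to quantity supplied, 67 - 6P = P - 3, gives P* = 10 and Q* = 7.
The ceiling of 7 is below the equilibrium price 10, so it binds.
At P = 7: Qd = 67 - 6·7 = 25 and Qs = 7 - 3 = 4.
Consumer surplus without the control is ½ · (67/6 - 10) · 7 = 49/12.
With the ceiling, 4 units are sold at 7 (assume they go to the highest-value buyers). The demand price at Q = 4 is 10.5, so CS = ½ · [(67/6 - 7) + (10.5 - 7)] · 4 = 46/3.
Change in consumer surplus = 46/3 - 49/12 = 11.25.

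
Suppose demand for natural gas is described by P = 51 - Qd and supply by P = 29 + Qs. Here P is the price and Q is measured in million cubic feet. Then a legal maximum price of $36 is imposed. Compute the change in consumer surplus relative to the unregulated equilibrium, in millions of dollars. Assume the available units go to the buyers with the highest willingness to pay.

Rearranging demand gives Qd = 51 - P; rearranging supply gives Qs = P - 29. Without the control the market clears where 51 - P = P - 29, i.e. P* = 40 and Q* = 11.
The ceiling of 36 is below the equilibrium price 40, so it binds.
At P = 36: Qd = 51 - 36 = 15 and Qs = 36 - 29 = 7.
Consumer surplus without the control is ½ · (51 - 40) · 11 = 60.5.
With the ceiling, 7 units are sold at 36 (assume they go to the highest-value buyers). The demand price at Q = 7 is 44, so CS = ½ · [(51 - 36) + (44 - 36)] · 7 = 80.5.
Change in consumer surplus = 80.5 - 60.5 = 20.

20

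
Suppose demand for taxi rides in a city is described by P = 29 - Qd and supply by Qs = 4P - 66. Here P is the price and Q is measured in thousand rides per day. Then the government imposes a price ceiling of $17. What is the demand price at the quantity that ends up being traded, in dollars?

27

Rearranging demand gives Qd = 29 - P. Without the control the market clears where 29 - P = 4P - 66, i.e. P* = 19 and Q* = 10.
The ceiling of 17 is below the equilibrium price 19, so it binds.
At P = 17: Qd = 29 - 17 = 12 and Qs = 4·17 - 66 = 2.
Only 2 units reach the market. On the demand curve, the marginal buyer's willingness to pay at Q = 2 is (29 - 2) = 27.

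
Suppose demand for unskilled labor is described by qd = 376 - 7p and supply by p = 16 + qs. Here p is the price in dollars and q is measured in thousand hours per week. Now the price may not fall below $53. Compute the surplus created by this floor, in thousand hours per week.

Rearranging supply gives qs = p - 16. Setting quantity demanded equal to quantity supplied, 376 - 7p = p - 16, gives p* = 49 and q* = 33.
Because the floor (53) lies above the market-clearing price, it is binding.
At p = 53: qd = 376 - 7·53 = 5 and qs = 53 - 16 = 37.
Surplus = qs - qd = 37 - 5 = 32.

32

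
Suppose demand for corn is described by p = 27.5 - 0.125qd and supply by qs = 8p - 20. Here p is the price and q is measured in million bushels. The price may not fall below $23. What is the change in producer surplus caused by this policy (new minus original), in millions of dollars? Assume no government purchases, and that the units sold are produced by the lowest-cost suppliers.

32

Rearranging demand gives qd = 220 - 8p. In a free market, 220 - 8p = 8p - 20 gives the equilibrium p* = 15, q* = 100.
Since 23 > 15, the floor is binding.
At p = 23: qd = 220 - 8·23 = 36 and qs = 8·23 - 20 = 164.
Producer surplus without the control is ½ · (15 - 2.5) · 100 = 625.
With the floor, 36 units are sold at 23. The supply price at q = 36 is 7, so PS = ½ · [(23 - 2.5) + (23 - 7)] · 36 = 657.
Change in producer surplus = 657 - 625 = 32.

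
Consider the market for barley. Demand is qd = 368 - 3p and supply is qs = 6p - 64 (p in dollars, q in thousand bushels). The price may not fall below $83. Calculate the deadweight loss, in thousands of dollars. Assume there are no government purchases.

In a free market, 368 - 3p = 6p - 64 gives the equilibrium p* = 48, q* = 224.
Because the floor (83) lies above the market-clearing price, it is binding.
At p = 83: qd = 368 - 3·83 = 119 and qs = 6·83 - 64 = 434.
Quantity traded falls to 119. At q = 119 the demand price is (368 - 119)/3 = 83 and the supply price is (64 + 119)/6 = 30.5.
Deadweight loss = ½ · (83 - 30.5) · (224 - 119) = ½ · 52.5 · 105 = 2756.25.

2756.25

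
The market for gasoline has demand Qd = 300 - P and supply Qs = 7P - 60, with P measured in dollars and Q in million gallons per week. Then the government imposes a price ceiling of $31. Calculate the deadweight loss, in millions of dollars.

5488

Equilibrium: 300 - P = 7P - 60, so 360 = 8P and P* = 45, Q* = 255.
Since 31 < 45, the ceiling is binding.
At P = 31: Qd = 300 - 31 = 269 and Qs = 7·31 - 60 = 157.
Quantity traded falls to 157. At Q = 157 the demand price is 300 - 157 = 143 and the supply price is (60 + 157)/7 = 31.
Deadweight loss = ½ · (143 - 31) · (255 - 157) = ½ · 112 · 98 = 5488.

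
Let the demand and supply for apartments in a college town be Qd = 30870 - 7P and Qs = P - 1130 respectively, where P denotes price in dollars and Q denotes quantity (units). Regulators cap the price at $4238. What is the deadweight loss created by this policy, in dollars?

Without the control the market clears where 30870 - 7P = P - 1130, i.e. P* = 4000 and Q* = 2870.
The ceiling of 4238 is above the equilibrium price 4000, so it is not binding; the market clears at P* = 4000, Q* = 2870.
Since the control does not bind, no trades are prevented and deadweight loss is zero.

0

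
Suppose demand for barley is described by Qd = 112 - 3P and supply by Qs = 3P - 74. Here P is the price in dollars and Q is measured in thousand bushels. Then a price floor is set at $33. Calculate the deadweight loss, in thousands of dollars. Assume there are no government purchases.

Equilibrium: 112 - 3P = 3P - 74, so 186 = 6P and P* = 31, Q* = 19.
The floor of 33 is above the equilibrium price 31, so it binds.
At P = 33: Qd = 112 - 3·33 = 13 and Qs = 3·33 - 74 = 25.
Quantity traded falls to 13. At Q = 13 the demand price is (112 - 13)/3 = 33 and the supply price is (74 + 13)/3 = 29.
Deadweight loss = ½ · (33 - 29) · (19 - 13) = ½ · 4 · 6 = 12.

12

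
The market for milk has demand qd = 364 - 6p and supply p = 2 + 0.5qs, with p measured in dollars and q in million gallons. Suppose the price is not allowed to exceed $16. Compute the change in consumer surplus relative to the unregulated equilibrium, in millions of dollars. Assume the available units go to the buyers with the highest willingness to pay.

Rearranging supply gives qs = 2p - 4. In a free market, 364 - 6p = 2p - 4 gives the equilibrium p* = 46, q* = 88.
Since 16 < 46, the ceiling is binding.
At p = 16: qd = 364 - 6·16 = 268 and qs = 2·16 - 4 = 28.
Consumer surplus without the control is ½ · (182/3 - 46) · 88 = 1936/3.
With the ceiling, 28 units are sold at 16 (assume they go to the highest-value buyers). The demand price at q = 28 is 56, so CS = ½ · [(182/3 - 16) + (56 - 16)] · 28 = 3556/3.
Change in consumer surplus = 3556/3 - 1936/3 = 540.

540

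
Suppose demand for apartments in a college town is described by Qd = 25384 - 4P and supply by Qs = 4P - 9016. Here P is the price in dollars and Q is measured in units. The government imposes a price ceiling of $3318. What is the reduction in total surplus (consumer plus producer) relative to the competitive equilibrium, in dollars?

3857296

Setting quantity demanded equal to quantity supplied, 25384 - 4P = 4P - 9016, gives P* = 4300 and Q* = 8184.
Because the ceiling (3318) lies below the market-clearing price, it is binding.
At P = 3318: Qd = 25384 - 4·3318 = 12112 and Qs = 4·3318 - 9016 = 4256.
Quantity traded falls to 4256. At Q = 4256 the demand price is (25384 - 4256)/4 = 5282 and the supply price is (9016 + 4256)/4 = 3318.
Deadweight loss = ½ · (5282 - 3318) · (8184 - 4256) = ½ · 1964 · 3928 = 3857296.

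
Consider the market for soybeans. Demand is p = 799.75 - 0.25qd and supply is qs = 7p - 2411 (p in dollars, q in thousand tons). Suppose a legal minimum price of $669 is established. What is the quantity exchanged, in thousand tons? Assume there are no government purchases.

523

Rearranging demand gives qd = 3199 - 4p. Equilibrium: 3199 - 4p = 7p - 2411, so 5610 = 11p and p* = 510, q* = 1159.
The floor of 669 is above the equilibrium price 510, so it binds.
At p = 669: qd = 3199 - 4·669 = 523 and qs = 7·669 - 2411 = 2272.
The quantity actually transacted is the short side, demand: 523.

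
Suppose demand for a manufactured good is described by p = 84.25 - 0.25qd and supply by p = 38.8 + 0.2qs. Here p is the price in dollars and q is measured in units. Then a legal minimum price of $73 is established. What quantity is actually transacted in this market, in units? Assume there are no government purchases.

45

Rearranging demand gives qd = 337 - 4p; rearranging supply gives qs = 5p - 194. In a free market, 337 - 4p = 5p - 194 gives the equilibrium p* = 59, q* = 101.
The floor of 73 is above the equilibrium price 59, so it binds.
At p = 73: qd = 337 - 4·73 = 45 and qs = 5·73 - 194 = 171.
The quantity actually transacted is the short side, demand: 45.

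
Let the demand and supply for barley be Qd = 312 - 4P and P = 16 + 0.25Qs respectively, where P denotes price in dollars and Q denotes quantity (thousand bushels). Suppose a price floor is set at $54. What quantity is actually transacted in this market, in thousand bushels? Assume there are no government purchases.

Rearranging supply gives Qs = 4P - 64. Setting quantity demanded equal to quantity supplied, 312 - 4P = 4P - 64, gives P* = 47 and Q* = 124.
The floor of 54 is above the equilibrium price 47, so it binds.
At P = 54: Qd = 312 - 4·54 = 96 and Qs = 4·54 - 64 = 152.
The quantity actually transacted is the short side, demand: 96.

96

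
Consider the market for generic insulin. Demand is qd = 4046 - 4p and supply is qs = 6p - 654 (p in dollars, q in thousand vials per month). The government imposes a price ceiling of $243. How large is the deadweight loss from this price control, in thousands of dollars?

Equilibrium: 4046 - 4p = 6p - 654, so 4700 = 10p and p* = 470, q* = 2166.
The ceiling of 243 is below the equilibrium price 470, so it binds.
At p = 243: qd = 4046 - 4·243 = 3074 and qs = 6·243 - 654 = 804.
Quantity traded falls to 804. At q = 804 the demand price is (4046 - 804)/4 = 810.5 and the supply price is (654 + 804)/6 = 243.
Deadweight loss = ½ · (810.5 - 243) · (2166 - 804) = ½ · 567.5 · 1362 = 386467.5.

386467.5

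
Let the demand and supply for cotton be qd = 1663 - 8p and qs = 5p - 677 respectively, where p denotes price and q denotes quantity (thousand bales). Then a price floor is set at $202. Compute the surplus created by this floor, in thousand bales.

Setting quantity demanded equal to quantity supplied, 1663 - 8p = 5p - 677, gives p* = 180 and q* = 223.
The floor of 202 is above the equilibrium price 180, so it binds.
At p = 202: qd = 1663 - 8·202 = 47 and qs = 5·202 - 677 = 333.
Surplus = qs - qd = 333 - 47 = 286.

286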